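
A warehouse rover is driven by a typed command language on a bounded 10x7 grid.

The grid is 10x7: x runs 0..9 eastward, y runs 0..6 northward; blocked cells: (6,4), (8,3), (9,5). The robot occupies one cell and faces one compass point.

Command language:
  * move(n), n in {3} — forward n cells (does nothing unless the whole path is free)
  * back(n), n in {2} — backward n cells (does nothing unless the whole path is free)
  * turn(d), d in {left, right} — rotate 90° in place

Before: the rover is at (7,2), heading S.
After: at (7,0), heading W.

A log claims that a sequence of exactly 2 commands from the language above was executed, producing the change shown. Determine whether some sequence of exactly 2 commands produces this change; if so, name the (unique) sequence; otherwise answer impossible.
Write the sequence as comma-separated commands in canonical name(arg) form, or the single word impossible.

impossible

every 2-command combo misses the target.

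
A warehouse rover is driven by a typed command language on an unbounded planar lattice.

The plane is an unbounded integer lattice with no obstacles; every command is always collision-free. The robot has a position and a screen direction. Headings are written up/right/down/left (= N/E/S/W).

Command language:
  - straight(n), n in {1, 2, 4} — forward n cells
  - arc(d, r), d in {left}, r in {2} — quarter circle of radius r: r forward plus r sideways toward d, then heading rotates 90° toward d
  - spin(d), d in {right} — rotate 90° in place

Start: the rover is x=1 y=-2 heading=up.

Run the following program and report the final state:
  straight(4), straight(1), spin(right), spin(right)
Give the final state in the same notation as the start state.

start: x=1 y=-2 heading=up
t=1 straight(4) ⇒ x=1 y=2 heading=up
t=2 straight(1) ⇒ x=1 y=3 heading=up
t=3 spin(right) ⇒ x=1 y=3 heading=right
t=4 spin(right) ⇒ x=1 y=3 heading=down

x=1 y=3 heading=down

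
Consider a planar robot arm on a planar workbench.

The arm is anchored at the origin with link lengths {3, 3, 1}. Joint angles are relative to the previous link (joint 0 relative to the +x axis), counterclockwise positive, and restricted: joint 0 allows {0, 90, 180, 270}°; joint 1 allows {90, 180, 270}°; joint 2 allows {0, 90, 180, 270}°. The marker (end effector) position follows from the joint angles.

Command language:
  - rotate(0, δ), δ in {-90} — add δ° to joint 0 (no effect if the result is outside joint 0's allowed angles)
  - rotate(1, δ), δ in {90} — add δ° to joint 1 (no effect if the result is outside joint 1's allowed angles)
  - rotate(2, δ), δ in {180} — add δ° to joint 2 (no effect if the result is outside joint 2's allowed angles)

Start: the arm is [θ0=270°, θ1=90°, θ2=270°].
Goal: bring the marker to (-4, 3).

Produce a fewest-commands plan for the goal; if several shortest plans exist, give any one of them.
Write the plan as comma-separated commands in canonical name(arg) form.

rotate(0, -90), rotate(1, 90), rotate(1, 90), rotate(2, 180)

t0: [θ0=270°, θ1=90°, θ2=270°]
t=1 rotate(0, -90) ⇒ [θ0=180°, θ1=90°, θ2=270°]
t=2 rotate(1, 90) ⇒ [θ0=180°, θ1=180°, θ2=270°]
t=3 rotate(1, 90) ⇒ [θ0=180°, θ1=270°, θ2=270°]
t=4 rotate(2, 180) ⇒ [θ0=180°, θ1=270°, θ2=90°]
nothing shorter than 4 reaches the goal.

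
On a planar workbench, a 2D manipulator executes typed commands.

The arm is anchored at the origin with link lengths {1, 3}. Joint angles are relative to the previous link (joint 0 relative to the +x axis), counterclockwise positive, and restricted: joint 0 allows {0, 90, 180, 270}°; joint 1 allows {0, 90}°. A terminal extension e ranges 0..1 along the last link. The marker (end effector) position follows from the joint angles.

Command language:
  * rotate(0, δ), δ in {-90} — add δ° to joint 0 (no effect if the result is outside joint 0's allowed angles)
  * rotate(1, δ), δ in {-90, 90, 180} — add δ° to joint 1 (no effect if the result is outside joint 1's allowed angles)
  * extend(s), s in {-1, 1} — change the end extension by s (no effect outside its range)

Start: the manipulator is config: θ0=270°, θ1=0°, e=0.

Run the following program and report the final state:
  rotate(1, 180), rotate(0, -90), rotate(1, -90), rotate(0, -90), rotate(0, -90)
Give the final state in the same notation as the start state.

initial: config: θ0=270°, θ1=0°, e=0
t=1 rotate(1, 180) ⇒ config: θ0=270°, θ1=0°, e=0
t=2 rotate(0, -90) ⇒ config: θ0=180°, θ1=0°, e=0
t=3 rotate(1, -90) ⇒ config: θ0=180°, θ1=0°, e=0
t=4 rotate(0, -90) ⇒ config: θ0=90°, θ1=0°, e=0
t=5 rotate(0, -90) ⇒ config: θ0=0°, θ1=0°, e=0

config: θ0=0°, θ1=0°, e=0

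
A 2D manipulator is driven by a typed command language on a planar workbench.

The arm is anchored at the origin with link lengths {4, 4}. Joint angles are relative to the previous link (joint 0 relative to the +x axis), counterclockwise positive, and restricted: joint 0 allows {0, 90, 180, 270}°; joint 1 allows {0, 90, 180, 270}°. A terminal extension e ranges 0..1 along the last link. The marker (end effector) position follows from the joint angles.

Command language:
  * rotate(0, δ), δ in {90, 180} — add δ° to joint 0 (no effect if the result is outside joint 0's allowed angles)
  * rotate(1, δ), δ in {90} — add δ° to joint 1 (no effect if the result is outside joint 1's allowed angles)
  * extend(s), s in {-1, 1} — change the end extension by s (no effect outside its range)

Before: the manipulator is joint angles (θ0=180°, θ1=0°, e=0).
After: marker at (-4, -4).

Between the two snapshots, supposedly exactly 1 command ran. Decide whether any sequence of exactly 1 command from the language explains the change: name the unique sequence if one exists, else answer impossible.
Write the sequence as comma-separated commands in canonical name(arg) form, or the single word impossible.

begin: joint angles (θ0=180°, θ1=0°, e=0)
t=1 rotate(1, 90) ⇒ joint angles (θ0=180°, θ1=90°, e=0)
no other 1-command option fits: unique.

rotate(1, 90)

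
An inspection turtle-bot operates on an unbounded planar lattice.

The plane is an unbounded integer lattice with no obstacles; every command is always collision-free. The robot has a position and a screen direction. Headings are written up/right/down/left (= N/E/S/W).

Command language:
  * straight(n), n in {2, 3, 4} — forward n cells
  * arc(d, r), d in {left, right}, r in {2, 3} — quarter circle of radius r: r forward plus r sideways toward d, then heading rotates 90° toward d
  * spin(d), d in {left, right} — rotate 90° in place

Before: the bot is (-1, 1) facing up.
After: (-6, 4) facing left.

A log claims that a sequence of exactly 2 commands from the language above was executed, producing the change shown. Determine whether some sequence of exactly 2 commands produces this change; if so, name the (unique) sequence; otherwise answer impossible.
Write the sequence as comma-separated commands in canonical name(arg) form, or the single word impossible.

arc(left, 3), straight(2)

key: order matters: swapping arc(left, 3) and straight(2) lands elsewhere
begin: (-1, 1) facing up
1. arc(left, 3) → (-4, 4) facing left
2. straight(2) → (-6, 4) facing left
no other 2-command option fits: unique.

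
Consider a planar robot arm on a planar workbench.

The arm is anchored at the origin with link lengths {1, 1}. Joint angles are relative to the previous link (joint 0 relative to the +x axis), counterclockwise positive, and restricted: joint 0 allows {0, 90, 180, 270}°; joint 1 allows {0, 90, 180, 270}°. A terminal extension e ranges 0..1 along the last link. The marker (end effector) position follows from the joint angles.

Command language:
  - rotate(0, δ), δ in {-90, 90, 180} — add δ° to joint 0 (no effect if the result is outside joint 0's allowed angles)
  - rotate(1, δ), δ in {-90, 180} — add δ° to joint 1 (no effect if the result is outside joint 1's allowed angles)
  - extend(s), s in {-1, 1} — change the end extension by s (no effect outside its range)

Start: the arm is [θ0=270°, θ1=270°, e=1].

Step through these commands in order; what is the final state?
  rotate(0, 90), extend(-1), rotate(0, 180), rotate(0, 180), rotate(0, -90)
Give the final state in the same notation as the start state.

[θ0=270°, θ1=270°, e=0]

from: [θ0=270°, θ1=270°, e=1]
1. rotate(0, 90) → [θ0=0°, θ1=270°, e=1]
2. extend(-1) → [θ0=0°, θ1=270°, e=0]
3. rotate(0, 180) → [θ0=180°, θ1=270°, e=0]
4. rotate(0, 180) → [θ0=0°, θ1=270°, e=0]
5. rotate(0, -90) → [θ0=270°, θ1=270°, e=0]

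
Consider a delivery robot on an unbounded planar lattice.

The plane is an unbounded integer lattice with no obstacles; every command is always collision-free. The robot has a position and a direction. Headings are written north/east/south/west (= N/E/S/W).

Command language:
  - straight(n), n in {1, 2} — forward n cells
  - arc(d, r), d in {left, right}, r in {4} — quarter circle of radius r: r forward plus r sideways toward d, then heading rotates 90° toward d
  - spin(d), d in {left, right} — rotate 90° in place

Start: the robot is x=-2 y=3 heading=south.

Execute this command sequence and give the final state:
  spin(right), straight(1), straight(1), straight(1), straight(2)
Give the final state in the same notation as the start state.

begin: x=-2 y=3 heading=south
1. spin(right) → x=-2 y=3 heading=west
2. straight(1) → x=-3 y=3 heading=west
3. straight(1) → x=-4 y=3 heading=west
4. straight(1) → x=-5 y=3 heading=west
5. straight(2) → x=-7 y=3 heading=west

x=-7 y=3 heading=west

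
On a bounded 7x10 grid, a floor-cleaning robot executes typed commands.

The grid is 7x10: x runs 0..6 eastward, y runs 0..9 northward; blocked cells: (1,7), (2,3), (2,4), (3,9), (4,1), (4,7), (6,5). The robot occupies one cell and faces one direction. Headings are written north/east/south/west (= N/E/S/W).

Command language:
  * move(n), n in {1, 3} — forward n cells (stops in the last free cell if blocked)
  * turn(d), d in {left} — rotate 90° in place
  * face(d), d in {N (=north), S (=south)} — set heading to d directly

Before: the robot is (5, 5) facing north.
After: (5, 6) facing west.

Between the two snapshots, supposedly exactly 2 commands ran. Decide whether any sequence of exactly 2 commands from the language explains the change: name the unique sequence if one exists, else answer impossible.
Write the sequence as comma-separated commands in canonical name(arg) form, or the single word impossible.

move(1), turn(left)

key: position moved to (5,6) AND the heading swung to W — translation plus rotation needed
from: (5, 5) facing north
1. move(1) → (5, 6) facing north
2. turn(left) → (5, 6) facing west
all 25 alternatives checked — unique.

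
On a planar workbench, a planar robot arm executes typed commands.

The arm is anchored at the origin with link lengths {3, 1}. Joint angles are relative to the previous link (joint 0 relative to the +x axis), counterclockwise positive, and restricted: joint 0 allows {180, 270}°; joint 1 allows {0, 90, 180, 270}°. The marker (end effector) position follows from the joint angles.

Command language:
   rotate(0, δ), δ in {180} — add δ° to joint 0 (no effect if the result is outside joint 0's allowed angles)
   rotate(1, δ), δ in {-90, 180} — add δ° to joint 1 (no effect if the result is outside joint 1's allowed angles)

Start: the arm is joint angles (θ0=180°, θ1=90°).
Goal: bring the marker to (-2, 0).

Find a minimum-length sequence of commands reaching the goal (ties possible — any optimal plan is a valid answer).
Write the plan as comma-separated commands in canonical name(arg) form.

rotate(1, -90), rotate(1, 180)

start: joint angles (θ0=180°, θ1=90°)
[1] after rotate(1, -90): joint angles (θ0=180°, θ1=0°)
[2] after rotate(1, 180): joint angles (θ0=180°, θ1=180°)
minimal: 2 command(s), checked below 2.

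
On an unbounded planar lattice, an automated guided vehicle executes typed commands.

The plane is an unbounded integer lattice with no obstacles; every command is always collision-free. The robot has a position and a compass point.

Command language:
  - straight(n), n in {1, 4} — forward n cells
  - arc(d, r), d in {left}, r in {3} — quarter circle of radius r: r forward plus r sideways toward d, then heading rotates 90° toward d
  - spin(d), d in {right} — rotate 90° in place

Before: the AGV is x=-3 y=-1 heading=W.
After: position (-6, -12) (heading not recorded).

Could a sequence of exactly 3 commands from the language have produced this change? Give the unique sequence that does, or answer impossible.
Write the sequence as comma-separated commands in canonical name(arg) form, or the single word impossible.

arc(left, 3), straight(4), straight(4)

key: order matters: swapping arc(left, 3) and straight(4) lands elsewhere
begin: x=-3 y=-1 heading=W
1. arc(left, 3) → x=-6 y=-4 heading=S
2. straight(4) → x=-6 y=-8 heading=S
3. straight(4) → x=-6 y=-12 heading=S
uniquely the one of 64 3-step routes that fits.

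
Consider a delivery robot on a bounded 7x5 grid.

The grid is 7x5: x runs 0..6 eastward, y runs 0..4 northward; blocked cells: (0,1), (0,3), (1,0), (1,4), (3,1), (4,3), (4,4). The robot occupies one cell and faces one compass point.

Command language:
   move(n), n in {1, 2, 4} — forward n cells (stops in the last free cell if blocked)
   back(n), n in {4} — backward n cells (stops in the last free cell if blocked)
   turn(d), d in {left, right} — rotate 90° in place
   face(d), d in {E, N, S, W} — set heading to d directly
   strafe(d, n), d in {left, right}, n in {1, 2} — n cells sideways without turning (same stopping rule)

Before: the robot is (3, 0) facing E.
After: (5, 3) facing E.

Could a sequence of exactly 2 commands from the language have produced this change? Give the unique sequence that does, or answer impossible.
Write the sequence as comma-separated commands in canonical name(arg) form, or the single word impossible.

no 2-step route produces this change.

impossible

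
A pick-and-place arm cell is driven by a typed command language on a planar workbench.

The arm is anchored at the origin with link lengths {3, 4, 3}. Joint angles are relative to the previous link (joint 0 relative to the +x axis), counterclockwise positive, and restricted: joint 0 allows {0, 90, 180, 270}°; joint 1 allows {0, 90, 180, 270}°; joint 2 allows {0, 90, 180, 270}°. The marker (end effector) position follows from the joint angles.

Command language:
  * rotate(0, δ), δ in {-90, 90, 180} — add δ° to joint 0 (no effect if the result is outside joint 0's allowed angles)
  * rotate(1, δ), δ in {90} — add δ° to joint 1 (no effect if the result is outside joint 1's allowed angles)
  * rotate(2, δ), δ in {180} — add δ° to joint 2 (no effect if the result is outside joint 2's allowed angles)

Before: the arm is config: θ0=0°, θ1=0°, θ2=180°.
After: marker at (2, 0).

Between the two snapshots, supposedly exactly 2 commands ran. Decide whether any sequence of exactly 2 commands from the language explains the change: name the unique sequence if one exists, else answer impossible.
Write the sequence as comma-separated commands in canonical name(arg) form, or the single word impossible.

start: config: θ0=0°, θ1=0°, θ2=180°
1. rotate(1, 90) → config: θ0=0°, θ1=90°, θ2=180°
2. rotate(1, 90) → config: θ0=0°, θ1=180°, θ2=180°
uniquely the one of 25 2-step routes that fits.

rotate(1, 90), rotate(1, 90)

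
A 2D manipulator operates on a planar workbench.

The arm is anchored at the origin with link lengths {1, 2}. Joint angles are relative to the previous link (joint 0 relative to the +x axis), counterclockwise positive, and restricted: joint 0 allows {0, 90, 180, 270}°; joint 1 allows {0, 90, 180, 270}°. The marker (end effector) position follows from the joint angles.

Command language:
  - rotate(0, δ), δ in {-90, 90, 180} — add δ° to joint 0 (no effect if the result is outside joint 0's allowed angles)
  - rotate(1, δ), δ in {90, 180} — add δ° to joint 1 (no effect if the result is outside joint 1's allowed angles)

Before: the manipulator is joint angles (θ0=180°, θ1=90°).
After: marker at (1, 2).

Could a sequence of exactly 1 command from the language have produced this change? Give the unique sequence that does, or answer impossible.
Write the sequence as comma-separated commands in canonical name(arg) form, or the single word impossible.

from: joint angles (θ0=180°, θ1=90°)
t=1 rotate(0, 180) ⇒ joint angles (θ0=0°, θ1=90°)
no rival 1-sequence matches.

rotate(0, 180)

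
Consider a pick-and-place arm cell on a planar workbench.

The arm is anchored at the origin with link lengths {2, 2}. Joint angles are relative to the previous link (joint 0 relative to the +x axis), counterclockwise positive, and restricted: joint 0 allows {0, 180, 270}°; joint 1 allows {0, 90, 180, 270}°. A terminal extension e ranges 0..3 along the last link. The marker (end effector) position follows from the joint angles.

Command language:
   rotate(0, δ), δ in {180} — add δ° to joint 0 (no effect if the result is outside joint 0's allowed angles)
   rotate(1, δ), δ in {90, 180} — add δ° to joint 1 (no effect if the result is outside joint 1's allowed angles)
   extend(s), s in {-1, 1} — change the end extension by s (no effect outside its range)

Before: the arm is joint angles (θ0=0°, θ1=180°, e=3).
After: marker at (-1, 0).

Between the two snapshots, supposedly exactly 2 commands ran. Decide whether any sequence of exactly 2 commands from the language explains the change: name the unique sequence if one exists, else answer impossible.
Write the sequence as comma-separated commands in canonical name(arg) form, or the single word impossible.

extend(-1), extend(-1)

t0: joint angles (θ0=0°, θ1=180°, e=3)
1. extend(-1) → joint angles (θ0=0°, θ1=180°, e=2)
2. extend(-1) → joint angles (θ0=0°, θ1=180°, e=1)
uniquely the one of 25 2-step routes that fits.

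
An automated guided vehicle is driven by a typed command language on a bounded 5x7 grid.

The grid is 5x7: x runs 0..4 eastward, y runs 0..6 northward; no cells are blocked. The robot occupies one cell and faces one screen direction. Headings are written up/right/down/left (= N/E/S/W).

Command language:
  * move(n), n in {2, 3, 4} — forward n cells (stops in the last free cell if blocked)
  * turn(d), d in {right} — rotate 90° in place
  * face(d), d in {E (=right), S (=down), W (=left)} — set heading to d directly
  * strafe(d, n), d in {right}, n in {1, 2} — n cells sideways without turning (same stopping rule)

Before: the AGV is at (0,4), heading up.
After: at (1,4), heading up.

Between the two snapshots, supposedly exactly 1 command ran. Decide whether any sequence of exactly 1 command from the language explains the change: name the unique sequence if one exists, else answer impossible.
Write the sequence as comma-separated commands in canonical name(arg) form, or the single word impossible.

key: heading stays N — the single command does not turn
t0: at (0,4), heading up
[1] after strafe(right, 1): at (1,4), heading up
no rival 1-sequence matches.

strafe(right, 1)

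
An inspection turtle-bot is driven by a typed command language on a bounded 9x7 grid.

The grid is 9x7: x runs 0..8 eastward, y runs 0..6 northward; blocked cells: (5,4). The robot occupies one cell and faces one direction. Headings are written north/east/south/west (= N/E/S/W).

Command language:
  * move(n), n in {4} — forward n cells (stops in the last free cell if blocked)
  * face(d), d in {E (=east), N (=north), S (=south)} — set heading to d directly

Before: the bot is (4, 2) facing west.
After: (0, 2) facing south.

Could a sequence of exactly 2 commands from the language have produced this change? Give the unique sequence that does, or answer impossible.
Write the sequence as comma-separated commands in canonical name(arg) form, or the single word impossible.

move(4), face(S)

key: position moved to (0,2) AND the heading swung to S — translation plus rotation needed
t0: (4, 2) facing west
step 1 (move(4)): (0, 2) facing west
step 2 (face(S)): (0, 2) facing south
no other 2-command option fits: unique.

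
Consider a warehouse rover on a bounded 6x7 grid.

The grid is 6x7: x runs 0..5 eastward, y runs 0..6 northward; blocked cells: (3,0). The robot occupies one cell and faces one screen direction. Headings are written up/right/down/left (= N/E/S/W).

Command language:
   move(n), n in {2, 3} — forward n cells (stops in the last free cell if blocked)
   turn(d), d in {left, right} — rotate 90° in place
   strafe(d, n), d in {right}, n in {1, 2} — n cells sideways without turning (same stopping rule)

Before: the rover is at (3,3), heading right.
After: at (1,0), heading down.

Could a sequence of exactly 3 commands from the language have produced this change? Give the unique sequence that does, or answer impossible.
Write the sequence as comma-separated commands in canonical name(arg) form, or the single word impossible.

key: position moved to (1,0) AND the heading swung to S — translation plus rotation needed
start: at (3,3), heading right
1. turn(right) → at (3,3), heading down
2. strafe(right, 2) → at (1,3), heading down
3. move(3) → at (1,0), heading down
all 216 alternatives checked — unique.

turn(right), strafe(right, 2), move(3)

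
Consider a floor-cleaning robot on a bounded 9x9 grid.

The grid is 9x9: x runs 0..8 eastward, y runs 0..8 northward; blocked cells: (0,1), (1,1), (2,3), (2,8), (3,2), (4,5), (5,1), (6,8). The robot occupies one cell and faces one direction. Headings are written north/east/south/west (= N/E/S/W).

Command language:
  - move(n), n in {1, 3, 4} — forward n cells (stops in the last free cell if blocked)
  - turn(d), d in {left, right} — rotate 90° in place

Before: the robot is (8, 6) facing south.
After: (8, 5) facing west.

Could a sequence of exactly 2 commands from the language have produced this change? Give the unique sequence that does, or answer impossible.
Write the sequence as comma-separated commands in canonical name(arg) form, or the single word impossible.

key: position moved to (8,5) AND the heading swung to W — translation plus rotation needed
from: (8, 6) facing south
[1] after move(1): (8, 5) facing south
[2] after turn(right): (8, 5) facing west
no other 2-command option fits: unique.

move(1), turn(right)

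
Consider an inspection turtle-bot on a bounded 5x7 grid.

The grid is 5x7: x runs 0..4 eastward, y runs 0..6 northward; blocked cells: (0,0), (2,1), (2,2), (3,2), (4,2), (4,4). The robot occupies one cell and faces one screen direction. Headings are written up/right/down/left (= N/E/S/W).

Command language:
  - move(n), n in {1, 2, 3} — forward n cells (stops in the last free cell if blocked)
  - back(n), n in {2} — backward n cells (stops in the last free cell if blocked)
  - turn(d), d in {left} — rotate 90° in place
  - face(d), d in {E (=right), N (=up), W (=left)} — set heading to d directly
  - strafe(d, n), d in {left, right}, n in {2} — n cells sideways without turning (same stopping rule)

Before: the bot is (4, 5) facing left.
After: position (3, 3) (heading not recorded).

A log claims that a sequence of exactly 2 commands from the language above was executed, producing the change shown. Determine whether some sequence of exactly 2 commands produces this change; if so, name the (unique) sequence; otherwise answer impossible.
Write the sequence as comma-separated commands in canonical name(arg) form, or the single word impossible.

move(1), strafe(left, 2)

key: running strafe(left, 2) before move(1) would end elsewhere — order is forced
from: (4, 5) facing left
t=1 move(1) ⇒ (3, 5) facing left
t=2 strafe(left, 2) ⇒ (3, 3) facing left
all 100 alternatives checked — unique.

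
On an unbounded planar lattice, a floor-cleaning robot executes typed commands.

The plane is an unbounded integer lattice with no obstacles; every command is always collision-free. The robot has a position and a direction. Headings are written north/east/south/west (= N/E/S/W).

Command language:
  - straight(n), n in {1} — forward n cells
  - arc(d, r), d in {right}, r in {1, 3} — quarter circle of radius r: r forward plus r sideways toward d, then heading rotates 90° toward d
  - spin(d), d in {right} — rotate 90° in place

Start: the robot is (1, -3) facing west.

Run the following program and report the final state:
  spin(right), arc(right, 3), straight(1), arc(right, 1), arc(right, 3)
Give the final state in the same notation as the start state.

(3, -4) facing west

initial: (1, -3) facing west
step 1 (spin(right)): (1, -3) facing north
step 2 (arc(right, 3)): (4, 0) facing east
step 3 (straight(1)): (5, 0) facing east
step 4 (arc(right, 1)): (6, -1) facing south
step 5 (arc(right, 3)): (3, -4) facing west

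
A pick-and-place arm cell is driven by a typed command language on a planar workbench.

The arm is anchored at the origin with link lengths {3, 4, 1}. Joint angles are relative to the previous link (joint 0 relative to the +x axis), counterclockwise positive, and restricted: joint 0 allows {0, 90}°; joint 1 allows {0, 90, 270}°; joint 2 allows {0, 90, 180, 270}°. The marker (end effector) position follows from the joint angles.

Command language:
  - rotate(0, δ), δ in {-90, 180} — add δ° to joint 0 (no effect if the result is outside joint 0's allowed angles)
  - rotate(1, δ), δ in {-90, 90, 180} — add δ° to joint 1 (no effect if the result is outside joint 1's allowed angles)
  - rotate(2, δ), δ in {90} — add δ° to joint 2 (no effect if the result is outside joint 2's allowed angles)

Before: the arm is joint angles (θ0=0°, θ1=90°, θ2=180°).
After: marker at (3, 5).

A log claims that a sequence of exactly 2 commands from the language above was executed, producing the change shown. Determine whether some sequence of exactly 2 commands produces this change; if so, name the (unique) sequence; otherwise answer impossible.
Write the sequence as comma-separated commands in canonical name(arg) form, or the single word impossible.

rotate(2, 90), rotate(2, 90)

initial: joint angles (θ0=0°, θ1=90°, θ2=180°)
[1] after rotate(2, 90): joint angles (θ0=0°, θ1=90°, θ2=270°)
[2] after rotate(2, 90): joint angles (θ0=0°, θ1=90°, θ2=0°)
no other 2-command option fits: unique.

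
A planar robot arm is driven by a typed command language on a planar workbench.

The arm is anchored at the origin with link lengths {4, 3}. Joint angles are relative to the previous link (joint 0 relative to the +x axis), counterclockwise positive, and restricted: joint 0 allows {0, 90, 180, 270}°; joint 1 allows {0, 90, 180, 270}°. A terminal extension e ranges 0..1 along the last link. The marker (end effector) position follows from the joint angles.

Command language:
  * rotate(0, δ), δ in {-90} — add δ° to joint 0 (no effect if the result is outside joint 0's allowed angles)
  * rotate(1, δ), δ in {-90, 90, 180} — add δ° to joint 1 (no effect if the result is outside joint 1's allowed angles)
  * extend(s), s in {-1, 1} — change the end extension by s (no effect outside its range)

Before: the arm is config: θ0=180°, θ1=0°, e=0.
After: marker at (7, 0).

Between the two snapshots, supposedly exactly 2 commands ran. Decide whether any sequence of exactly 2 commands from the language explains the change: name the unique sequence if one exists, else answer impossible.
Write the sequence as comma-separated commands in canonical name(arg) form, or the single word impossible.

rotate(0, -90), rotate(0, -90)

start: config: θ0=180°, θ1=0°, e=0
step 1 (rotate(0, -90)): config: θ0=90°, θ1=0°, e=0
step 2 (rotate(0, -90)): config: θ0=0°, θ1=0°, e=0
no rival 2-sequence matches.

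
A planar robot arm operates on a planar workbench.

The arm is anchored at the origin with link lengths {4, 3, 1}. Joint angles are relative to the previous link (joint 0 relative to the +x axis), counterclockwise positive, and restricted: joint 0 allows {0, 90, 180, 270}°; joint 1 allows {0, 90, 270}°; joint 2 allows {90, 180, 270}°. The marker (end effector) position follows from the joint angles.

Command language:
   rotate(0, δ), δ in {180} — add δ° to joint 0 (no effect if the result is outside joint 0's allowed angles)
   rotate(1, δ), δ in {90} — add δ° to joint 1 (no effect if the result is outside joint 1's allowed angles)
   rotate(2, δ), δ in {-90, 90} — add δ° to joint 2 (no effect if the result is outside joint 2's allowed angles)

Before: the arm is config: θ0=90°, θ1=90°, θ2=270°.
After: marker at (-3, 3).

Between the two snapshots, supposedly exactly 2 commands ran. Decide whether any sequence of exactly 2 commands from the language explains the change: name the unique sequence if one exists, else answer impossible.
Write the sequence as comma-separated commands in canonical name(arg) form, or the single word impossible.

rotate(2, -90), rotate(2, -90)

from: config: θ0=90°, θ1=90°, θ2=270°
[1] after rotate(2, -90): config: θ0=90°, θ1=90°, θ2=180°
[2] after rotate(2, -90): config: θ0=90°, θ1=90°, θ2=90°
no other 2-command option fits: unique.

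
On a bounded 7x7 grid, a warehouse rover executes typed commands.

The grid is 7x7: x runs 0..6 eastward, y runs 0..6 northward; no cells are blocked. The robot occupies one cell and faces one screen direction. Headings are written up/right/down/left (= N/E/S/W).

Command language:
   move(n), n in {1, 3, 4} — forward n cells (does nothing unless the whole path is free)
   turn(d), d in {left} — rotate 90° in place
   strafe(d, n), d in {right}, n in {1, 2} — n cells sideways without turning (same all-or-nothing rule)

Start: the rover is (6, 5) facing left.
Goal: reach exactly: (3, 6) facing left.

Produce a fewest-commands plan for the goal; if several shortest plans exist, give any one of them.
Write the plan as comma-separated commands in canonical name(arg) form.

initial: (6, 5) facing left
step 1 (move(3)): (3, 5) facing left
step 2 (strafe(right, 1)): (3, 6) facing left
no 1-step plan works, so 2 is optimal.

move(3), strafe(right, 1)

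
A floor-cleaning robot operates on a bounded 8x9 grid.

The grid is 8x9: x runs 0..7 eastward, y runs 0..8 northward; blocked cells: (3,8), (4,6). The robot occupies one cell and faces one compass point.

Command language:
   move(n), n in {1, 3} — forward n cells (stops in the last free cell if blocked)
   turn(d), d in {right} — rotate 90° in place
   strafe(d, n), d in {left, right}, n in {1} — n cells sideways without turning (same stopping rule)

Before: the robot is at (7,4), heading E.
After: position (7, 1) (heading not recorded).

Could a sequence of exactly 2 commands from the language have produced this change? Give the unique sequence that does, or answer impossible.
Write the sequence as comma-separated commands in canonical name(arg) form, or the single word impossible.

key: order matters: swapping turn(right) and move(3) lands elsewhere
from: at (7,4), heading E
1. turn(right) → at (7,4), heading S
2. move(3) → at (7,1), heading S
no other 2-command option fits: unique.

turn(right), move(3)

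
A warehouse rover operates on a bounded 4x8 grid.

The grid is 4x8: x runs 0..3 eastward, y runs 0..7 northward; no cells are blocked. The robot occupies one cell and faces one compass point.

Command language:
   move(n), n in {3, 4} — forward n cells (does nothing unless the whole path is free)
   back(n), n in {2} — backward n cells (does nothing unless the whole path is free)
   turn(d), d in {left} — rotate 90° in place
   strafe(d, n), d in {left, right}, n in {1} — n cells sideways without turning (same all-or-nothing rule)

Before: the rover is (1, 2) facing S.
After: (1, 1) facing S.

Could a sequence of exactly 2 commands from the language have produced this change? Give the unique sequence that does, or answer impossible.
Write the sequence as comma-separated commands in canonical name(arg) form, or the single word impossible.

back(2), move(3)

key: still facing S at the end — nothing in the sequence rotates
start: (1, 2) facing S
1. back(2) → (1, 4) facing S
2. move(3) → (1, 1) facing S
all 36 alternatives checked — unique.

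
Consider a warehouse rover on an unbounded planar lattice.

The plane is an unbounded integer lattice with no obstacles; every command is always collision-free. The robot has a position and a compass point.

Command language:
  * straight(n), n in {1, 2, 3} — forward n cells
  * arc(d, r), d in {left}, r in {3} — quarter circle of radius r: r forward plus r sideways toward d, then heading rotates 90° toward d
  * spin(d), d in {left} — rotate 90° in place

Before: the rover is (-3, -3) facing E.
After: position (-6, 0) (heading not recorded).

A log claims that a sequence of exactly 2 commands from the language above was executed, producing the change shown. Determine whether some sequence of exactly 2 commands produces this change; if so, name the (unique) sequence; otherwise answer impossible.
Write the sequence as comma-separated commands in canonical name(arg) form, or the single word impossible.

key: running arc(left, 3) before spin(left) would end elsewhere — order is forced
t0: (-3, -3) facing E
1. spin(left) → (-3, -3) facing N
2. arc(left, 3) → (-6, 0) facing W
all 25 alternatives checked — unique.

spin(left), arc(left, 3)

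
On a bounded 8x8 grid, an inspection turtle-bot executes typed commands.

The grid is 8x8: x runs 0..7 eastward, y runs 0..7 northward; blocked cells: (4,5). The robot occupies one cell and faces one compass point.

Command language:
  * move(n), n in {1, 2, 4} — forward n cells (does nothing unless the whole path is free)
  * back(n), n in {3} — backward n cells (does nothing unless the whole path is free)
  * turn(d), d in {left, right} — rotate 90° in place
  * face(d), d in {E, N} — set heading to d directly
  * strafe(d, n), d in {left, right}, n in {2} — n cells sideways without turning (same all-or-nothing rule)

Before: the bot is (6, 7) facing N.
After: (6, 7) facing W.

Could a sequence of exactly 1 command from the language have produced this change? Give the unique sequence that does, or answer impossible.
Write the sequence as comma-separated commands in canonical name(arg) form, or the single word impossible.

turn(left)

key: parked at (6,7) the whole time — nothing moves the robot
from: (6, 7) facing N
[1] after turn(left): (6, 7) facing W
uniquely the one of 10 1-step routes that fits.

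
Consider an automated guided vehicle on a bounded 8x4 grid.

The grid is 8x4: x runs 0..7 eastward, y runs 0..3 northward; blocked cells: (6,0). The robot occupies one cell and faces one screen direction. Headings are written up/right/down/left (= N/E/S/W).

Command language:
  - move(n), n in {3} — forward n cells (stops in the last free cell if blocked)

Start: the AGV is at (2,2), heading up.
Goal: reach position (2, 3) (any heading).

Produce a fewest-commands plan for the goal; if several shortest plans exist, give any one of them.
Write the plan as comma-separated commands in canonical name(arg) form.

initial: at (2,2), heading up
1. move(3) → at (2,3), heading up
shorter routes all fall short; 1 is best.

move(3)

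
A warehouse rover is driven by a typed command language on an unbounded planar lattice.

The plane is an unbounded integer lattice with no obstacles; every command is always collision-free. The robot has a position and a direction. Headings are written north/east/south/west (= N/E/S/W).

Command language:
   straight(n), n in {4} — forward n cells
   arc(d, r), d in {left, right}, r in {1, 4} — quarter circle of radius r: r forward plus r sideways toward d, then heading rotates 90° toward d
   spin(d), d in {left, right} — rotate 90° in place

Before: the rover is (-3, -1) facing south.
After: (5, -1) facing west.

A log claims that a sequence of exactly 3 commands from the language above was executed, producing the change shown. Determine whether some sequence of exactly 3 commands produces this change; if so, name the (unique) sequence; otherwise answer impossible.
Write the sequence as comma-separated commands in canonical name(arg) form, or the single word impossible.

key: running spin(left) before arc(left, 4) would end elsewhere — order is forced
from: (-3, -1) facing south
t=1 arc(left, 4) ⇒ (1, -5) facing east
t=2 arc(left, 4) ⇒ (5, -1) facing north
t=3 spin(left) ⇒ (5, -1) facing west
no rival 3-sequence matches.

arc(left, 4), arc(left, 4), spin(left)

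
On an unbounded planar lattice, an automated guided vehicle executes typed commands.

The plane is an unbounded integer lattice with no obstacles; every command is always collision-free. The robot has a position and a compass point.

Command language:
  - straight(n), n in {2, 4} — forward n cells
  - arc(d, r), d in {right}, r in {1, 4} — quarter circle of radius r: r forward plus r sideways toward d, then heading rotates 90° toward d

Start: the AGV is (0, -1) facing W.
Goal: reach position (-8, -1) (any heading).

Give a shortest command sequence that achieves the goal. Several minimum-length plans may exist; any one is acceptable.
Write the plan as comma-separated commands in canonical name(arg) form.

t0: (0, -1) facing W
t=1 straight(4) ⇒ (-4, -1) facing W
t=2 straight(4) ⇒ (-8, -1) facing W
no 1-step plan works, so 2 is optimal.

straight(4), straight(4)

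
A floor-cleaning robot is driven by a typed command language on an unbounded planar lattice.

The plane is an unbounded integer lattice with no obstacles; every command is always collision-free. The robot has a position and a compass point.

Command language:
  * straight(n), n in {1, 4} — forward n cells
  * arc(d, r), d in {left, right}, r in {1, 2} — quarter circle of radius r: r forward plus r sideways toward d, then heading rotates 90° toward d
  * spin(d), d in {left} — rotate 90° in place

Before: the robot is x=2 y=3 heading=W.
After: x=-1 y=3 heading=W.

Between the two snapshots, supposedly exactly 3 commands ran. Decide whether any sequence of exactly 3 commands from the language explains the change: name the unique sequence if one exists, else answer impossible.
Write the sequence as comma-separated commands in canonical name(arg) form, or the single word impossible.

key: heading stays W — no command in the sequence turns
t0: x=2 y=3 heading=W
t=1 straight(1) ⇒ x=1 y=3 heading=W
t=2 straight(1) ⇒ x=0 y=3 heading=W
t=3 straight(1) ⇒ x=-1 y=3 heading=W
no other 3-command option fits: unique.

straight(1), straight(1), straight(1)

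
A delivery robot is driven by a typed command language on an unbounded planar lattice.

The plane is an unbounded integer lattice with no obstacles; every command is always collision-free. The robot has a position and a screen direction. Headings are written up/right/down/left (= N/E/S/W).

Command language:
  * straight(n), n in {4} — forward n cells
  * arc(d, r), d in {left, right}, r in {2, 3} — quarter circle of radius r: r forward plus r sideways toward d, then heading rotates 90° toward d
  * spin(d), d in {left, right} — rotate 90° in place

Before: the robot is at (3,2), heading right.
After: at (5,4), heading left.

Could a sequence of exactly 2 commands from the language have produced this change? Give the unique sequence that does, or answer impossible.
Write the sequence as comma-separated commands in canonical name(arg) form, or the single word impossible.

arc(left, 2), spin(left)

key: cell and facing (now W) both changed — the 2 commands mix motion and turning
start: at (3,2), heading right
step 1 (arc(left, 2)): at (5,4), heading up
step 2 (spin(left)): at (5,4), heading left
uniquely the one of 49 2-step routes that fits.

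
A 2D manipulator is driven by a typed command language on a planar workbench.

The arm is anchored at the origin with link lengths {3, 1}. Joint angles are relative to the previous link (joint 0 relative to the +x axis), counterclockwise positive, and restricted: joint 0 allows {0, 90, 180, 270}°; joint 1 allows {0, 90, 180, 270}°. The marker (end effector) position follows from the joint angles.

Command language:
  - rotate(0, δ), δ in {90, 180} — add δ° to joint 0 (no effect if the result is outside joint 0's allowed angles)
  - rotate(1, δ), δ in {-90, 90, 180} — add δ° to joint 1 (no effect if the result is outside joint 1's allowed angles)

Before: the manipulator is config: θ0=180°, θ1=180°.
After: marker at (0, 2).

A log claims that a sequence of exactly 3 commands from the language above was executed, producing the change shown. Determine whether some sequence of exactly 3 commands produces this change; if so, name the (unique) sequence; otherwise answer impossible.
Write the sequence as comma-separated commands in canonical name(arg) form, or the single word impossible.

rotate(0, 90), rotate(0, 90), rotate(0, 90)

from: config: θ0=180°, θ1=180°
t=1 rotate(0, 90) ⇒ config: θ0=270°, θ1=180°
t=2 rotate(0, 90) ⇒ config: θ0=0°, θ1=180°
t=3 rotate(0, 90) ⇒ config: θ0=90°, θ1=180°
uniquely the one of 125 3-step routes that fits.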